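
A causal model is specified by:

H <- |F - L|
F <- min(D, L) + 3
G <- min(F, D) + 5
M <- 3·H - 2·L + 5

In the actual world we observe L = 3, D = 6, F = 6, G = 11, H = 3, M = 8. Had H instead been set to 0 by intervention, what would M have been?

The intervention breaks the incoming arrows to H: H <- |F - L| no longer applies, and H = 0.
M = 3·H - 2·L + 5  [with H=0, L=3]  = -1

-1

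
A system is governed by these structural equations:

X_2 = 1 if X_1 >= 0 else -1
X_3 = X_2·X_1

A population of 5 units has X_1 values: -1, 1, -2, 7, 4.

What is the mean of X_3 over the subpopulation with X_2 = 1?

4

E[X_3|X_2=1] averages over only the 3 units with X_2=1 (X_1 = 1, 7, 4): X_3 = 1, 7, 4, mean 4.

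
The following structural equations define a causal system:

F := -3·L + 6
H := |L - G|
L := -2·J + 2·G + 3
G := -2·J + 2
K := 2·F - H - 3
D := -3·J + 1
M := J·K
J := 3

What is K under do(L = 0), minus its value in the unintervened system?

The intervention breaks the incoming arrows to L: L := -2·J + 2·G + 3 no longer applies, and L = 0.
G = -2·J + 2  [with J=3]  = -4
H = |L - G|  [with L=0, G=-4]  = 4
F = -3·L + 6  [with L=0]  = 6
K = 2·F - H - 3  [with F=6, H=4]  = 5
Without intervention: G = -2·J + 2  [with J=3]  = -4; L = -2·J + 2·G + 3  [with J=3, G=-4]  = -11; H = |L - G|  [with L=-11, G=-4]  = 7; F = -3·L + 6  [with L=-11]  = 39; K = 2·F - H - 3  [with F=39, H=7]  = 68.
Change = 5 − 68 = -63.

-63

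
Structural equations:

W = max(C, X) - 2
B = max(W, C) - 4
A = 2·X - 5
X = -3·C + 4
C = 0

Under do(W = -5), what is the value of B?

The intervention breaks the incoming arrows to W: W = max(C, X) - 2 no longer applies, and W = -5.
B = max(W, C) - 4  [with W=-5, C=0]  = -4

-4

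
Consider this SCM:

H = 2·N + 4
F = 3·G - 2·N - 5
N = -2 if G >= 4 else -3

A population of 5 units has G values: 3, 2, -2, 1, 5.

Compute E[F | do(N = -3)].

6.4

The intervention sets N=-3 in all 5 units regardless of G. Recomputing F per unit gives 10, 7, -5, 4, 16; average 6.4.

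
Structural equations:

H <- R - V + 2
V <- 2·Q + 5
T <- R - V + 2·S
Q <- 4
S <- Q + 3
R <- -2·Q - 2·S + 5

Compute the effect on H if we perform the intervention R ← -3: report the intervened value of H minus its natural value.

Intervening sets R = -3 and removes its equation (R <- -2·Q - 2·S + 5).
V = 2·Q + 5  [with Q=4]  = 13
H = R - V + 2  [with R=-3, V=13]  = -14
Without intervention: V = 2·Q + 5  [with Q=4]  = 13; S = Q + 3  [with Q=4]  = 7; R = -2·Q - 2·S + 5  [with Q=4, S=7]  = -17; H = R - V + 2  [with R=-17, V=13]  = -28.
Change = -14 − (-28) = 14.

14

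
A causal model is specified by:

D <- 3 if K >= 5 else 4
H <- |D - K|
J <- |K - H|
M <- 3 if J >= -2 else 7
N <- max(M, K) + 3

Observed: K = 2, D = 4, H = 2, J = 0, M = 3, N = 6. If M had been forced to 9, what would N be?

12

The intervention breaks the incoming arrows to M: M <- 3 if J >= -2 else 7 no longer applies, and M = 9.
N = max(M, K) + 3  [with M=9, K=2]  = 12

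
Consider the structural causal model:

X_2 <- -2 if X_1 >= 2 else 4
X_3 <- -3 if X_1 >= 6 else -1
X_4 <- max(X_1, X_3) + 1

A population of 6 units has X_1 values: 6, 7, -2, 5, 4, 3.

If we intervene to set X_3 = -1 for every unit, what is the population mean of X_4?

5

do(X_3=-1) breaks X_3's dependence on X_1. With X_3=-1 fixed, X_4 across the units is 7, 8, 0, 6, 5, 4, mean 5.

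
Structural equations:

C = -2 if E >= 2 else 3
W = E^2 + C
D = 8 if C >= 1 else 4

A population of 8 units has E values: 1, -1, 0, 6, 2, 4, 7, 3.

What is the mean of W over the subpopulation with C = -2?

20.8

E[W|C=-2] averages over only the 5 units with C=-2 (E = 6, 2, 4, 7, 3): W = 34, 2, 14, 47, 7, mean 20.8.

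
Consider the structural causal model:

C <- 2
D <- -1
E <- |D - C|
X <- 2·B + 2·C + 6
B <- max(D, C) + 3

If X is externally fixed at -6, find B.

5

Under do(X=-6), the mechanism X <- 2·B + 2·C + 6 is discarded; X is fixed at -6.
Since B is not a descendant of the intervened variable, it is unaffected.
B = max(D, C) + 3  [with D=-1, C=2]  = 5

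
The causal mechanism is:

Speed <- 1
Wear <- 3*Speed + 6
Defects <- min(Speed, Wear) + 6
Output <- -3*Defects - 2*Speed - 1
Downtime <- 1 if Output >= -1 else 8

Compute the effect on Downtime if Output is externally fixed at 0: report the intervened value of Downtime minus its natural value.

-7

Intervening sets Output = 0 and removes its equation (Output <- -3*Defects - 2*Speed - 1).
Downtime = 1 if Output >= -1 else 8  [with Output=0]  = 1
Without intervention: Wear = 3*Speed + 6  [with Speed=1]  = 9; Defects = min(Speed, Wear) + 6  [with Speed=1, Wear=9]  = 7; Output = -3*Defects - 2*Speed - 1  [with Defects=7, Speed=1]  = -24; Downtime = 1 if Output >= -1 else 8  [with Output=-24]  = 8.
Change = 1 − 8 = -7.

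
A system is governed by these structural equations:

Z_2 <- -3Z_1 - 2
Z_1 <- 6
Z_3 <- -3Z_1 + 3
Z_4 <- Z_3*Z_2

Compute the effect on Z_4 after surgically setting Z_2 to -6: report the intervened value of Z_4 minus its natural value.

Under do(Z_2=-6), the mechanism Z_2 <- -3Z_1 - 2 is discarded; Z_2 is fixed at -6.
Z_3 = -3Z_1 + 3  [with Z_1=6]  = -15
Z_4 = Z_3*Z_2  [with Z_3=-15, Z_2=-6]  = 90
Without intervention: Z_2 = -3Z_1 - 2  [with Z_1=6]  = -20; Z_3 = -3Z_1 + 3  [with Z_1=6]  = -15; Z_4 = Z_3*Z_2  [with Z_3=-15, Z_2=-20]  = 300.
Change = 90 − 300 = -210.

-210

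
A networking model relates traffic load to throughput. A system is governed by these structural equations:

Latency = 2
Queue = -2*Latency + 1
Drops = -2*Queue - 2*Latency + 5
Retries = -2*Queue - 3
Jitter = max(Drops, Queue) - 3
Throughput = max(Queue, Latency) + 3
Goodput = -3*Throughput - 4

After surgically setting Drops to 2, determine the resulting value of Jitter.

do(Drops=2) replaces the equation Drops = -2*Queue - 2*Latency + 5 with the constant Drops = 2.
Queue = -2*Latency + 1  [with Latency=2]  = -3
Jitter = max(Drops, Queue) - 3  [with Drops=2, Queue=-3]  = -1

-1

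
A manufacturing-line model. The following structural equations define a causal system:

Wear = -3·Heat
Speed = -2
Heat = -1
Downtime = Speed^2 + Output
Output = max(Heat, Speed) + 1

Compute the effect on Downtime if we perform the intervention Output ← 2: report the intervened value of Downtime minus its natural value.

Intervening sets Output = 2 and removes its equation (Output = max(Heat, Speed) + 1).
Downtime = Speed^2 + Output  [with Speed=-2, Output=2]  = 6
Without intervention: Output = max(Heat, Speed) + 1  [with Heat=-1, Speed=-2]  = 0; Downtime = Speed^2 + Output  [with Speed=-2, Output=0]  = 4.
Change = 6 − 4 = 2.

2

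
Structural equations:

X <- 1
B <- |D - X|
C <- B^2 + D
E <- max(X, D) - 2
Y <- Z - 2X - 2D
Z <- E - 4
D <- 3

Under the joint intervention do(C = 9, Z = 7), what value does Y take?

Under do(C = 9, Z = 7), each intervened variable's structural equation is replaced by its fixed value.
Y = Z - 2X - 2D  [with Z=7, X=1, D=3]  = -1

-1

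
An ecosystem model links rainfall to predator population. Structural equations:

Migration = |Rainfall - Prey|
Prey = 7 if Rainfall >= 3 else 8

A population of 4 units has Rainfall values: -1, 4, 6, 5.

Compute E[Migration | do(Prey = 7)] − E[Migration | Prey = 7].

Under do(Prey=7), Prey's equation is replaced by Prey=7 for every unit. Per-unit Migration: 8, 3, 1, 2. Mean = 3.5.
E[Migration|Prey=7] averages over only the 3 units with Prey=7 (Rainfall = 4, 6, 5): Migration = 3, 1, 2, mean 2.
Difference = 3.5 − 2 = 1.5.

1.5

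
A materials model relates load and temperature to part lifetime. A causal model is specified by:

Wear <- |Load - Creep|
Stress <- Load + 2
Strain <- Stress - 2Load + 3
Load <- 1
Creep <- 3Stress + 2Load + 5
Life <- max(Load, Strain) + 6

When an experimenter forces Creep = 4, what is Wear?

3

Intervening sets Creep = 4 and removes its equation (Creep <- 3Stress + 2Load + 5).
Wear = |Load - Creep|  [with Load=1, Creep=4]  = 3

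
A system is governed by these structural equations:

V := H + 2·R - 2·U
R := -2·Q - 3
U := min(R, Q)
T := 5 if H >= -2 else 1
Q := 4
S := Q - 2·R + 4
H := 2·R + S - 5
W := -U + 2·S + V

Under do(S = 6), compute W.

2

The intervention breaks the incoming arrows to S: S := Q - 2·R + 4 no longer applies, and S = 6.
R = -2·Q - 3  [with Q=4]  = -11
H = 2·R + S - 5  [with R=-11, S=6]  = -21
U = min(R, Q)  [with R=-11, Q=4]  = -11
V = H + 2·R - 2·U  [with H=-21, R=-11, U=-11]  = -21
W = -U + 2·S + V  [with U=-11, S=6, V=-21]  = 2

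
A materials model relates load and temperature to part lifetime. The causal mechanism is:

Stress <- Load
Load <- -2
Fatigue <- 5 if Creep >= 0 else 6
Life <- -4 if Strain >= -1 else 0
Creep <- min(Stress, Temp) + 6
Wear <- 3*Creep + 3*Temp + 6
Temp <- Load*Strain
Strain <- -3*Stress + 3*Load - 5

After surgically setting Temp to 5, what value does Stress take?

The intervention breaks the incoming arrows to Temp: Temp <- Load*Strain no longer applies, and Temp = 5.
Since Stress is not a descendant of the intervened variable, it is unaffected.
Stress = Load  [with Load=-2]  = -2

-2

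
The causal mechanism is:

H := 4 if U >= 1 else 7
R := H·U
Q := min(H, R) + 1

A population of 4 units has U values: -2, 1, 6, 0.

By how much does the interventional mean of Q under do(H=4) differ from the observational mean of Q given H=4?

do(H=4) breaks H's dependence on U. With H=4 fixed, Q across the units is -7, 5, 5, 1, mean 1.
Conditioning on H=4 selects the 2 unit(s) with U ∈ {1, 6}. Their Q values: 5, 5. Mean = 5.
Difference = 1 − 5 = -4.

-4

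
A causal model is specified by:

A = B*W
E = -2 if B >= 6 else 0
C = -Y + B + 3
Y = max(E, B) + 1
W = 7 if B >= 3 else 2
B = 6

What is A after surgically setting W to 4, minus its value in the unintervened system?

-18

The intervention breaks the incoming arrows to W: W = 7 if B >= 3 else 2 no longer applies, and W = 4.
A = B*W  [with B=6, W=4]  = 24
Without intervention: W = 7 if B >= 3 else 2  [with B=6]  = 7; A = B*W  [with B=6, W=7]  = 42.
Change = 24 − 42 = -18.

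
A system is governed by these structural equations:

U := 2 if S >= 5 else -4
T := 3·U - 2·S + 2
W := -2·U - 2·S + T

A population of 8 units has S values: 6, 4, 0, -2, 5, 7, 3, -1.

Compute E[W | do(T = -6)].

Every unit gets T=-6 under the intervention. W values become -22, -6, 2, 6, -20, -24, -4, 4; E[W|do(T=-6)] = -8.

-8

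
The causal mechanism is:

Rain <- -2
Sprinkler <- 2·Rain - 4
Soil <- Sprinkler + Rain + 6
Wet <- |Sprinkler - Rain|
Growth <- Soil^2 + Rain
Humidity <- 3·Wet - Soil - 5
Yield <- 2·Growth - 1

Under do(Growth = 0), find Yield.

-1

Under do(Growth=0), the mechanism Growth <- Soil^2 + Rain is discarded; Growth is fixed at 0.
Yield = 2·Growth - 1  [with Growth=0]  = -1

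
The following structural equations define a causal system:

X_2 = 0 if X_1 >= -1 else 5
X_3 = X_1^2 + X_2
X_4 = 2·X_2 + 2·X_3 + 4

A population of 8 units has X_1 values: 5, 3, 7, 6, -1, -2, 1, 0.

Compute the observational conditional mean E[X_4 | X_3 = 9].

27

Conditioning on X_3=9 selects the 2 unit(s) with X_1 ∈ {3, -2}. Their X_4 values: 22, 32. Mean = 27.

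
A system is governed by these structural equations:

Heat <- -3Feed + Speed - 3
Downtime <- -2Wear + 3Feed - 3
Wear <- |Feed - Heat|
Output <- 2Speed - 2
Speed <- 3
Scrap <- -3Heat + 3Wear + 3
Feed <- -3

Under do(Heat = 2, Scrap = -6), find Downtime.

-22

Under do(Heat = 2, Scrap = -6), each intervened variable's structural equation is replaced by its fixed value.
Wear = |Feed - Heat|  [with Feed=-3, Heat=2]  = 5
Downtime = -2Wear + 3Feed - 3  [with Wear=5, Feed=-3]  = -22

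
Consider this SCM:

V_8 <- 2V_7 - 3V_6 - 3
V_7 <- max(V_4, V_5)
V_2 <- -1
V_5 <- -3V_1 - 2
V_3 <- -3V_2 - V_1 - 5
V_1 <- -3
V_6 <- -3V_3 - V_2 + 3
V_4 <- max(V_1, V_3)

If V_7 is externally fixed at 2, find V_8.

do(V_7=2) replaces the equation V_7 <- max(V_4, V_5) with the constant V_7 = 2.
V_3 = -3V_2 - V_1 - 5  [with V_2=-1, V_1=-3]  = 1
V_6 = -3V_3 - V_2 + 3  [with V_3=1, V_2=-1]  = 1
V_8 = 2V_7 - 3V_6 - 3  [with V_7=2, V_6=1]  = -2

-2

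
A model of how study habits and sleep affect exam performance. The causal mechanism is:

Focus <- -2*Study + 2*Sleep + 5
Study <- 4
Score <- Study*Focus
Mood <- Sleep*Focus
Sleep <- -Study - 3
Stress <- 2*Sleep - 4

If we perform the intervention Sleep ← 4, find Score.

20

do(Sleep=4) replaces the equation Sleep <- -Study - 3 with the constant Sleep = 4.
Focus = -2*Study + 2*Sleep + 5  [with Study=4, Sleep=4]  = 5
Score = Study*Focus  [with Study=4, Focus=5]  = 20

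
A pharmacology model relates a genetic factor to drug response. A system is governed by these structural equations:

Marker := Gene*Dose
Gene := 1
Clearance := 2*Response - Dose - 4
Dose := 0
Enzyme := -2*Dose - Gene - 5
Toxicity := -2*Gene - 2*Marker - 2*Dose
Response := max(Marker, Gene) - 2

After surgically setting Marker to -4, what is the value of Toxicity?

Under do(Marker=-4), the mechanism Marker := Gene*Dose is discarded; Marker is fixed at -4.
Toxicity = -2*Gene - 2*Marker - 2*Dose  [with Gene=1, Marker=-4, Dose=0]  = 6

6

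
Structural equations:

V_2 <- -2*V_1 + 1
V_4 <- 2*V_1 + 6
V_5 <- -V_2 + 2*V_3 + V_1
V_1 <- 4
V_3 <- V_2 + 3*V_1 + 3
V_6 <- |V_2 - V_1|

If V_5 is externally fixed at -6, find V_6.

The intervention breaks the incoming arrows to V_5: V_5 <- -V_2 + 2*V_3 + V_1 no longer applies, and V_5 = -6.
Since V_6 is not a descendant of the intervened variable, it is unaffected.
V_2 = -2*V_1 + 1  [with V_1=4]  = -7
V_6 = |V_2 - V_1|  [with V_2=-7, V_1=4]  = 11

11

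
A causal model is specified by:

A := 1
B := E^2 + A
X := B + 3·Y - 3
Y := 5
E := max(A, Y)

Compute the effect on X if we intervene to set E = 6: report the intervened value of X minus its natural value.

do(E=6) replaces the equation E := max(A, Y) with the constant E = 6.
B = E^2 + A  [with E=6, A=1]  = 37
X = B + 3·Y - 3  [with B=37, Y=5]  = 49
Without intervention: E = max(A, Y)  [with A=1, Y=5]  = 5; B = E^2 + A  [with E=5, A=1]  = 26; X = B + 3·Y - 3  [with B=26, Y=5]  = 38.
Change = 49 − 38 = 11.

11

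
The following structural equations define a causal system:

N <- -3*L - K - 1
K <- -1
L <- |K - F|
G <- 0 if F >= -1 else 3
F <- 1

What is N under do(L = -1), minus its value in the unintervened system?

9

The intervention breaks the incoming arrows to L: L <- |K - F| no longer applies, and L = -1.
N = -3*L - K - 1  [with L=-1, K=-1]  = 3
Without intervention: L = |K - F|  [with K=-1, F=1]  = 2; N = -3*L - K - 1  [with L=2, K=-1]  = -6.
Change = 3 − (-6) = 9.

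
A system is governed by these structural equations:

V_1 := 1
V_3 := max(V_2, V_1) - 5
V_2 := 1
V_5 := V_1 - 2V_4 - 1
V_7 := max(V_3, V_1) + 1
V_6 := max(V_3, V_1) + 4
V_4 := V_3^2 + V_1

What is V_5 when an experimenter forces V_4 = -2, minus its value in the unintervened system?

38

Intervening sets V_4 = -2 and removes its equation (V_4 := V_3^2 + V_1).
V_5 = V_1 - 2V_4 - 1  [with V_1=1, V_4=-2]  = 4
Without intervention: V_3 = max(V_2, V_1) - 5  [with V_2=1, V_1=1]  = -4; V_4 = V_3^2 + V_1  [with V_3=-4, V_1=1]  = 17; V_5 = V_1 - 2V_4 - 1  [with V_1=1, V_4=17]  = -34.
Change = 4 − (-34) = 38.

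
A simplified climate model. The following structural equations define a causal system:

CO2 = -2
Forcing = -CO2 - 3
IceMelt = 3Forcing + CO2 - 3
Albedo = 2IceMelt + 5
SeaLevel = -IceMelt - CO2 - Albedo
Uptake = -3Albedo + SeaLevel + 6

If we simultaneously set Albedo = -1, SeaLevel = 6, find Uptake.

15

The joint intervention fixes Albedo = -1, SeaLevel = 6, removing each variable's own equation.
Uptake = -3Albedo + SeaLevel + 6  [with Albedo=-1, SeaLevel=6]  = 15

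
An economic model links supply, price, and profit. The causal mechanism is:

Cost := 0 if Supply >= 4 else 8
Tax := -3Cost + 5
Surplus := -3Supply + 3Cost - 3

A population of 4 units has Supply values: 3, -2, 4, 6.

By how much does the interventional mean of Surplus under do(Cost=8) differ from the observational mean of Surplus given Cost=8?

Every unit gets Cost=8 under the intervention. Surplus values become 12, 27, 9, 3; E[Surplus|do(Cost=8)] = 12.75.
E[Surplus|Cost=8] averages over only the 2 units with Cost=8 (Supply = 3, -2): Surplus = 12, 27, mean 19.5.
Difference = 12.75 − 19.5 = -6.75.

-6.75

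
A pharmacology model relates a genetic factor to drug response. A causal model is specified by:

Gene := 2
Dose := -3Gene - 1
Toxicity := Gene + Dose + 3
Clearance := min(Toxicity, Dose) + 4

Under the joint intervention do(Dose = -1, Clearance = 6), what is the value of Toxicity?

The joint intervention fixes Dose = -1, Clearance = 6, removing each variable's own equation.
Toxicity = Gene + Dose + 3  [with Gene=2, Dose=-1]  = 4

4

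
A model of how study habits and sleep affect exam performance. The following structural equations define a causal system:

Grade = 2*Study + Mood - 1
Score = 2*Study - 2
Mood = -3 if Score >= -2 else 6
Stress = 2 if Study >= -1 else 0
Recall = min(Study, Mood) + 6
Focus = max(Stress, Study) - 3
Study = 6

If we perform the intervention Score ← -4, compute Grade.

The intervention breaks the incoming arrows to Score: Score = 2*Study - 2 no longer applies, and Score = -4.
Mood = -3 if Score >= -2 else 6  [with Score=-4]  = 6
Grade = 2*Study + Mood - 1  [with Study=6, Mood=6]  = 17

17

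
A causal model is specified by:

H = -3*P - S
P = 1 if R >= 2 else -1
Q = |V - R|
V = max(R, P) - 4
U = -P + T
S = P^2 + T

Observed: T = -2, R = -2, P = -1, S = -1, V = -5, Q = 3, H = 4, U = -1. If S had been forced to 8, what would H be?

The intervention breaks the incoming arrows to S: S = P^2 + T no longer applies, and S = 8.
P = 1 if R >= 2 else -1  [with R=-2]  = -1
H = -3*P - S  [with P=-1, S=8]  = -5

-5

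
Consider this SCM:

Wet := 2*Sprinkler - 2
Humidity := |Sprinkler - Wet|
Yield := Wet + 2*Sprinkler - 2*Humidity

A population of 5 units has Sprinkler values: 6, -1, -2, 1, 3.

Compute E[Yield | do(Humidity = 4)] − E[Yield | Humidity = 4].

The intervention sets Humidity=4 in all 5 units regardless of Sprinkler. Recomputing Yield per unit gives 14, -14, -18, -6, 2; average -4.4.
Conditioning on Humidity=4 selects the 2 unit(s) with Sprinkler ∈ {6, -2}. Their Yield values: 14, -18. Mean = -2.
Difference = -4.4 − (-2) = -2.4.

-2.4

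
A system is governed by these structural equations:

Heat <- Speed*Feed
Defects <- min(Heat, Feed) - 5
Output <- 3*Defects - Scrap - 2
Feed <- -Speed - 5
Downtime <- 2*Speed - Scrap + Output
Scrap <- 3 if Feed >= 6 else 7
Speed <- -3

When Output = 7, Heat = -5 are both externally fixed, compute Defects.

Under do(Output = 7, Heat = -5), each intervened variable's structural equation is replaced by its fixed value.
Feed = -Speed - 5  [with Speed=-3]  = -2
Defects = min(Heat, Feed) - 5  [with Heat=-5, Feed=-2]  = -10

-10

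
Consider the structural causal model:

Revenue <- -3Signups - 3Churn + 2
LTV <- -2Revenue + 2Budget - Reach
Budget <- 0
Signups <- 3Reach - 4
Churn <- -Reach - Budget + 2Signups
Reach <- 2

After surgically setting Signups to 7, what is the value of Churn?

The intervention breaks the incoming arrows to Signups: Signups <- 3Reach - 4 no longer applies, and Signups = 7.
Churn = -Reach - Budget + 2Signups  [with Reach=2, Budget=0, Signups=7]  = 12

12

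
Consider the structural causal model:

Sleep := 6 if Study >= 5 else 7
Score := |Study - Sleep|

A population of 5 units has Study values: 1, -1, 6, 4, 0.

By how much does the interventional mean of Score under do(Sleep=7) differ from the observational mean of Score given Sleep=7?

-1

Every unit gets Sleep=7 under the intervention. Score values become 6, 8, 1, 3, 7; E[Score|do(Sleep=7)] = 5.
Conditioning on Sleep=7 selects the 4 unit(s) with Study ∈ {1, -1, 4, 0}. Their Score values: 6, 8, 3, 7. Mean = 6.
Difference = 5 − 6 = -1.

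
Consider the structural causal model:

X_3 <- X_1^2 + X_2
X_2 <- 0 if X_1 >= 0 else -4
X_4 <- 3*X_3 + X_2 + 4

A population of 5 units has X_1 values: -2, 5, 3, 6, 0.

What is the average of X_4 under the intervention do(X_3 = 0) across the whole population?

3.2

do(X_3=0) breaks X_3's dependence on X_1. With X_3=0 fixed, X_4 across the units is 0, 4, 4, 4, 4, mean 3.2.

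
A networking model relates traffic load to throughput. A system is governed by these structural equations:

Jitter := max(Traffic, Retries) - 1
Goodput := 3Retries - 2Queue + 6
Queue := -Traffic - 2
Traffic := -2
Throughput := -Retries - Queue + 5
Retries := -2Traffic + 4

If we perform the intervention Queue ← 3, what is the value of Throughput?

do(Queue=3) replaces the equation Queue := -Traffic - 2 with the constant Queue = 3.
Retries = -2Traffic + 4  [with Traffic=-2]  = 8
Throughput = -Retries - Queue + 5  [with Retries=8, Queue=3]  = -6

-6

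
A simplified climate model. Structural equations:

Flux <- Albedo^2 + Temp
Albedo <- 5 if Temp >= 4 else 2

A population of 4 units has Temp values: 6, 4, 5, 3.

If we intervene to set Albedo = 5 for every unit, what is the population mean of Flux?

Under do(Albedo=5), Albedo's equation is replaced by Albedo=5 for every unit. Per-unit Flux: 31, 29, 30, 28. Mean = 29.5.

29.5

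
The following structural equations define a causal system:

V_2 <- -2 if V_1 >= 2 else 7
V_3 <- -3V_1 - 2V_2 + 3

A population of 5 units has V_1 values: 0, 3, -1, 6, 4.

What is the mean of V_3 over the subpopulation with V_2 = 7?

-9.5

Conditioning on V_2=7 selects the 2 unit(s) with V_1 ∈ {0, -1}. Their V_3 values: -11, -8. Mean = -9.5.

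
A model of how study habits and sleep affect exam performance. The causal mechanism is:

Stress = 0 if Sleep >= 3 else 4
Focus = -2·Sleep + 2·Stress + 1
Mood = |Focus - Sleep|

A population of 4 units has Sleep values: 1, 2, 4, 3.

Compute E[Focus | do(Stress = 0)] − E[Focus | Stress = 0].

Every unit gets Stress=0 under the intervention. Focus values become -1, -3, -7, -5; E[Focus|do(Stress=0)] = -4.
Conditioning on Stress=0 selects the 2 unit(s) with Sleep ∈ {4, 3}. Their Focus values: -7, -5. Mean = -6.
Difference = -4 − (-6) = 2.

2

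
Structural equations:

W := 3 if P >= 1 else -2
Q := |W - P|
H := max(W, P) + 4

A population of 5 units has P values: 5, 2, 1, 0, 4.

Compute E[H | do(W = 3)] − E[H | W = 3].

The intervention sets W=3 in all 5 units regardless of P. Recomputing H per unit gives 9, 7, 7, 7, 8; average 7.6.
Conditioning on W=3 selects the 4 unit(s) with P ∈ {5, 2, 1, 4}. Their H values: 9, 7, 7, 8. Mean = 7.75.
Difference = 7.6 − 7.75 = -0.15.

-0.15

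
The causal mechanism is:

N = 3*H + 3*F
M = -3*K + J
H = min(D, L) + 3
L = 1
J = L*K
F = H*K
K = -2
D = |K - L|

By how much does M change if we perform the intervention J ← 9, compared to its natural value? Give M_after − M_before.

Under do(J=9), the mechanism J = L*K is discarded; J is fixed at 9.
M = -3*K + J  [with K=-2, J=9]  = 15
Without intervention: J = L*K  [with L=1, K=-2]  = -2; M = -3*K + J  [with K=-2, J=-2]  = 4.
Change = 15 − 4 = 11.

11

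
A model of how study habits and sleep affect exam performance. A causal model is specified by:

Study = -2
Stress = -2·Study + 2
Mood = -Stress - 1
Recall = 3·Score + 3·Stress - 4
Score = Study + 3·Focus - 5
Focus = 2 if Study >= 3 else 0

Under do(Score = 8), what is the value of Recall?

Under do(Score=8), the mechanism Score = Study + 3·Focus - 5 is discarded; Score is fixed at 8.
Stress = -2·Study + 2  [with Study=-2]  = 6
Recall = 3·Score + 3·Stress - 4  [with Score=8, Stress=6]  = 38

38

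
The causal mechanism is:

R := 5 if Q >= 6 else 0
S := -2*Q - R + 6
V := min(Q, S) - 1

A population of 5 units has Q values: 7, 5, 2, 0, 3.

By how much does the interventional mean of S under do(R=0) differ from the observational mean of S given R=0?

-1.8

Under do(R=0), R's equation is replaced by R=0 for every unit. Per-unit S: -8, -4, 2, 6, 0. Mean = -0.8.
Conditioning on R=0 selects the 4 unit(s) with Q ∈ {5, 2, 0, 3}. Their S values: -4, 2, 6, 0. Mean = 1.
Difference = -0.8 − 1 = -1.8.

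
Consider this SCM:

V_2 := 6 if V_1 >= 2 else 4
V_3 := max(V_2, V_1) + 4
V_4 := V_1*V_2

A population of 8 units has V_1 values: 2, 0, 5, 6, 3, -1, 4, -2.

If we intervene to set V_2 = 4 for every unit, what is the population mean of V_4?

The intervention sets V_2=4 in all 8 units regardless of V_1. Recomputing V_4 per unit gives 8, 0, 20, 24, 12, -4, 16, -8; average 8.5.

8.5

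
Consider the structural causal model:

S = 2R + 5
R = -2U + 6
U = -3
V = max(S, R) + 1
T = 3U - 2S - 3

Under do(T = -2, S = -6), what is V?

13

The joint intervention fixes T = -2, S = -6, removing each variable's own equation.
R = -2U + 6  [with U=-3]  = 12
V = max(S, R) + 1  [with S=-6, R=12]  = 13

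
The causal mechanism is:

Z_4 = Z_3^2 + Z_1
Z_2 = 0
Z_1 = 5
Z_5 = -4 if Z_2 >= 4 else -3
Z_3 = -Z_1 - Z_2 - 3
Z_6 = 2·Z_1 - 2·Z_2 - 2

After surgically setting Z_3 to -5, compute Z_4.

The intervention breaks the incoming arrows to Z_3: Z_3 = -Z_1 - Z_2 - 3 no longer applies, and Z_3 = -5.
Z_4 = Z_3^2 + Z_1  [with Z_3=-5, Z_1=5]  = 30

30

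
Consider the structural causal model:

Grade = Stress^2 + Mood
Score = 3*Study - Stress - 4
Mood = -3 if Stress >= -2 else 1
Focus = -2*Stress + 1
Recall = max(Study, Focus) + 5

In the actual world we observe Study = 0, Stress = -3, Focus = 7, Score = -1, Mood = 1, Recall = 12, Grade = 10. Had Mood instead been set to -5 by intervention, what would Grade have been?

4

Under do(Mood=-5), the mechanism Mood = -3 if Stress >= -2 else 1 is discarded; Mood is fixed at -5.
Grade = Stress^2 + Mood  [with Stress=-3, Mood=-5]  = 4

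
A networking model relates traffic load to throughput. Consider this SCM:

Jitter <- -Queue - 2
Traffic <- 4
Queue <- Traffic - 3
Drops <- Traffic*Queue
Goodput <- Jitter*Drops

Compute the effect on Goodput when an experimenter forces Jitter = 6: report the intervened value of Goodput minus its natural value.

36

Intervening sets Jitter = 6 and removes its equation (Jitter <- -Queue - 2).
Queue = Traffic - 3  [with Traffic=4]  = 1
Drops = Traffic*Queue  [with Traffic=4, Queue=1]  = 4
Goodput = Jitter*Drops  [with Jitter=6, Drops=4]  = 24
Without intervention: Queue = Traffic - 3  [with Traffic=4]  = 1; Drops = Traffic*Queue  [with Traffic=4, Queue=1]  = 4; Jitter = -Queue - 2  [with Queue=1]  = -3; Goodput = Jitter*Drops  [with Jitter=-3, Drops=4]  = -12.
Change = 24 − (-12) = 36.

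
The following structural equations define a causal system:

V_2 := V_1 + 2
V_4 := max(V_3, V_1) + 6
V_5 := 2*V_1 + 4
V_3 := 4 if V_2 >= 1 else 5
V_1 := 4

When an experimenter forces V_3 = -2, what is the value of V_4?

10

The intervention breaks the incoming arrows to V_3: V_3 := 4 if V_2 >= 1 else 5 no longer applies, and V_3 = -2.
V_4 = max(V_3, V_1) + 6  [with V_3=-2, V_1=4]  = 10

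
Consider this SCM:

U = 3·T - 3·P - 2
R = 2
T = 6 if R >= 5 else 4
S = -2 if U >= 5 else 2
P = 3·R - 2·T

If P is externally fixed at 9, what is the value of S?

2

do(P=9) replaces the equation P = 3·R - 2·T with the constant P = 9.
T = 6 if R >= 5 else 4  [with R=2]  = 4
U = 3·T - 3·P - 2  [with T=4, P=9]  = -17
S = -2 if U >= 5 else 2  [with U=-17]  = 2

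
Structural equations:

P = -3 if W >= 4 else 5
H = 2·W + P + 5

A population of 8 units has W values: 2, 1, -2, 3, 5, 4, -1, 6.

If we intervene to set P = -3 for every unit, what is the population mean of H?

6.5

do(P=-3) breaks P's dependence on W. With P=-3 fixed, H across the units is 6, 4, -2, 8, 12, 10, 0, 14, mean 6.5.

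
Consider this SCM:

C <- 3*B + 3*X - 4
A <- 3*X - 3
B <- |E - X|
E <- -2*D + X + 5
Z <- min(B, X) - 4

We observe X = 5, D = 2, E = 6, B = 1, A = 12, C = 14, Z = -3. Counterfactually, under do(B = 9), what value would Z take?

The intervention breaks the incoming arrows to B: B <- |E - X| no longer applies, and B = 9.
Z = min(B, X) - 4  [with B=9, X=5]  = 1

1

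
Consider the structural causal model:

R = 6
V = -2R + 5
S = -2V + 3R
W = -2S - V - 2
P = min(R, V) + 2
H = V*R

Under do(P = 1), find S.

do(P=1) replaces the equation P = min(R, V) + 2 with the constant P = 1.
S is not downstream of the intervention, so its value is determined by the original equations.
V = -2R + 5  [with R=6]  = -7
S = -2V + 3R  [with V=-7, R=6]  = 32

32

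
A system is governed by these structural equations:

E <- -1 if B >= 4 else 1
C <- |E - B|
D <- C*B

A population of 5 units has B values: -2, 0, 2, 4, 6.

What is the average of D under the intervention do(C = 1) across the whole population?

do(C=1) breaks C's dependence on B. With C=1 fixed, D across the units is -2, 0, 2, 4, 6, mean 2.

2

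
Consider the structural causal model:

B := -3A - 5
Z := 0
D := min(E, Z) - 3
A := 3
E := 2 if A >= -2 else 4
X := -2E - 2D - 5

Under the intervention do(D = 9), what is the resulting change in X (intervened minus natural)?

-24

Under do(D=9), the mechanism D := min(E, Z) - 3 is discarded; D is fixed at 9.
E = 2 if A >= -2 else 4  [with A=3]  = 2
X = -2E - 2D - 5  [with E=2, D=9]  = -27
Without intervention: E = 2 if A >= -2 else 4  [with A=3]  = 2; D = min(E, Z) - 3  [with E=2, Z=0]  = -3; X = -2E - 2D - 5  [with E=2, D=-3]  = -3.
Change = -27 − (-3) = -24.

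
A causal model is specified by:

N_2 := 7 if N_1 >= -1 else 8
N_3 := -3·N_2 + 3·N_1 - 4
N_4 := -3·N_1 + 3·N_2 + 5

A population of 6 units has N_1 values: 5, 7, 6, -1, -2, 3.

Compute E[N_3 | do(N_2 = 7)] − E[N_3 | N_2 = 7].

-3

Under do(N_2=7), N_2's equation is replaced by N_2=7 for every unit. Per-unit N_3: -10, -4, -7, -28, -31, -16. Mean = -16.
E[N_3|N_2=7] averages over only the 5 units with N_2=7 (N_1 = 5, 7, 6, -1, 3): N_3 = -10, -4, -7, -28, -16, mean -13.
Difference = -16 − (-13) = -3.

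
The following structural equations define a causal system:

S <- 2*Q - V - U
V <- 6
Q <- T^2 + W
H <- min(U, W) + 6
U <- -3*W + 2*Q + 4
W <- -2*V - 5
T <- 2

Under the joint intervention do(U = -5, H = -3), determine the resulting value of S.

-27

Under do(U = -5, H = -3), each intervened variable's structural equation is replaced by its fixed value.
W = -2*V - 5  [with V=6]  = -17
Q = T^2 + W  [with T=2, W=-17]  = -13
S = 2*Q - V - U  [with Q=-13, V=6, U=-5]  = -27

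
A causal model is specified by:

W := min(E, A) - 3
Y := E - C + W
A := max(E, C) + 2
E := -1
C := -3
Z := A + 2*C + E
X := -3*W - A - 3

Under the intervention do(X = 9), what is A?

1

do(X=9) replaces the equation X := -3*W - A - 3 with the constant X = 9.
A is not downstream of the intervention, so its value is determined by the original equations.
A = max(E, C) + 2  [with E=-1, C=-3]  = 1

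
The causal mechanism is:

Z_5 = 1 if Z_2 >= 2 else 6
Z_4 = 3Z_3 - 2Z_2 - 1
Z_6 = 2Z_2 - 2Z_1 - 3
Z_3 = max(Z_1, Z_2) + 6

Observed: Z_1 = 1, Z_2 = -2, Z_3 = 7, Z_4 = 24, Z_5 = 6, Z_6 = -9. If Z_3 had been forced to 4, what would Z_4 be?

15

The intervention breaks the incoming arrows to Z_3: Z_3 = max(Z_1, Z_2) + 6 no longer applies, and Z_3 = 4.
Z_4 = 3Z_3 - 2Z_2 - 1  [with Z_3=4, Z_2=-2]  = 15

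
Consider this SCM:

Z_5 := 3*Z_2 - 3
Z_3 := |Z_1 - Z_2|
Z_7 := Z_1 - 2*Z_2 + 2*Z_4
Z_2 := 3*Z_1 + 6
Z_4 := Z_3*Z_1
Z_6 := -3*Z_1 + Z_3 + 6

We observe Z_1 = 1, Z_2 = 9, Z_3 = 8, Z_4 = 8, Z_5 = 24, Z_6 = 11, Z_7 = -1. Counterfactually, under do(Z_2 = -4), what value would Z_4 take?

5

Under do(Z_2=-4), the mechanism Z_2 := 3*Z_1 + 6 is discarded; Z_2 is fixed at -4.
Z_3 = |Z_1 - Z_2|  [with Z_1=1, Z_2=-4]  = 5
Z_4 = Z_3*Z_1  [with Z_3=5, Z_1=1]  = 5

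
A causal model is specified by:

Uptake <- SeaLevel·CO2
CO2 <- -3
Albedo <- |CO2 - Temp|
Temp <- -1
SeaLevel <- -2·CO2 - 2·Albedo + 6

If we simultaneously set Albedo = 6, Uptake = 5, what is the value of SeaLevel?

0

The joint intervention fixes Albedo = 6, Uptake = 5, removing each variable's own equation.
SeaLevel = -2·CO2 - 2·Albedo + 6  [with CO2=-3, Albedo=6]  = 0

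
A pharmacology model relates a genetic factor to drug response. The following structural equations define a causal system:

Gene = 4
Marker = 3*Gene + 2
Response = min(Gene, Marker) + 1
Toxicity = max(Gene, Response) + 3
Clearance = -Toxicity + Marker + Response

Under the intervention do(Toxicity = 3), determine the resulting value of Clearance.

16

Intervening sets Toxicity = 3 and removes its equation (Toxicity = max(Gene, Response) + 3).
Marker = 3*Gene + 2  [with Gene=4]  = 14
Response = min(Gene, Marker) + 1  [with Gene=4, Marker=14]  = 5
Clearance = -Toxicity + Marker + Response  [with Toxicity=3, Marker=14, Response=5]  = 16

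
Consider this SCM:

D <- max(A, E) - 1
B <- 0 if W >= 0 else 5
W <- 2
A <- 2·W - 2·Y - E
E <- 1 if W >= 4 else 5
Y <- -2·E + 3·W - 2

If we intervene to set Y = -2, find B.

The intervention breaks the incoming arrows to Y: Y <- -2·E + 3·W - 2 no longer applies, and Y = -2.
No directed path runs from Y to B, so B keeps its natural value.
B = 0 if W >= 0 else 5  [with W=2]  = 0

0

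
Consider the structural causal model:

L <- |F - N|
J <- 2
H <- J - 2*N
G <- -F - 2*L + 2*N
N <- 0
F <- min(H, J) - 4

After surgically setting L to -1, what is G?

The intervention breaks the incoming arrows to L: L <- |F - N| no longer applies, and L = -1.
H = J - 2*N  [with J=2, N=0]  = 2
F = min(H, J) - 4  [with H=2, J=2]  = -2
G = -F - 2*L + 2*N  [with F=-2, L=-1, N=0]  = 4

4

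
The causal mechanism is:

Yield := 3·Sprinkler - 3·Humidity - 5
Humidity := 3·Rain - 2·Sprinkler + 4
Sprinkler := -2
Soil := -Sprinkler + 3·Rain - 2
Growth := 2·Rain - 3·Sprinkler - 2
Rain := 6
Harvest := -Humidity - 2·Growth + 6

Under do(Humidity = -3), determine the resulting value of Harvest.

Under do(Humidity=-3), the mechanism Humidity := 3·Rain - 2·Sprinkler + 4 is discarded; Humidity is fixed at -3.
Growth = 2·Rain - 3·Sprinkler - 2  [with Rain=6, Sprinkler=-2]  = 16
Harvest = -Humidity - 2·Growth + 6  [with Humidity=-3, Growth=16]  = -23

-23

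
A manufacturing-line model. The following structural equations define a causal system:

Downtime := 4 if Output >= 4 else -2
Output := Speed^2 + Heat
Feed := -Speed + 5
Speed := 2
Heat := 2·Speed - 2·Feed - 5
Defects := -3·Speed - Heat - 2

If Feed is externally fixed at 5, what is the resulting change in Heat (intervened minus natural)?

-4

The intervention breaks the incoming arrows to Feed: Feed := -Speed + 5 no longer applies, and Feed = 5.
Heat = 2·Speed - 2·Feed - 5  [with Speed=2, Feed=5]  = -11
Without intervention: Feed = -Speed + 5  [with Speed=2]  = 3; Heat = 2·Speed - 2·Feed - 5  [with Speed=2, Feed=3]  = -7.
Change = -11 − (-7) = -4.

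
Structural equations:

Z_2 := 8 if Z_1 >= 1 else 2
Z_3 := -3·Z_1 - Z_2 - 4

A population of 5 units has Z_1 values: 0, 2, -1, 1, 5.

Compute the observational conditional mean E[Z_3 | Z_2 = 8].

E[Z_3|Z_2=8] averages over only the 3 units with Z_2=8 (Z_1 = 2, 1, 5): Z_3 = -18, -15, -27, mean -20.

-20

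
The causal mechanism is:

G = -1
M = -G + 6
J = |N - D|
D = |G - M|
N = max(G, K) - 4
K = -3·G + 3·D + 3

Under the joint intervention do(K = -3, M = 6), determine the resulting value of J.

12

The joint intervention fixes K = -3, M = 6, removing each variable's own equation.
D = |G - M|  [with G=-1, M=6]  = 7
N = max(G, K) - 4  [with G=-1, K=-3]  = -5
J = |N - D|  [with N=-5, D=7]  = 12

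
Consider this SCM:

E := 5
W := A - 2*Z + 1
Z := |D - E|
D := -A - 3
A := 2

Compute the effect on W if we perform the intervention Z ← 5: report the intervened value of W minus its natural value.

10

Intervening sets Z = 5 and removes its equation (Z := |D - E|).
W = A - 2*Z + 1  [with A=2, Z=5]  = -7
Without intervention: D = -A - 3  [with A=2]  = -5; Z = |D - E|  [with D=-5, E=5]  = 10; W = A - 2*Z + 1  [with A=2, Z=10]  = -17.
Change = -7 − (-17) = 10.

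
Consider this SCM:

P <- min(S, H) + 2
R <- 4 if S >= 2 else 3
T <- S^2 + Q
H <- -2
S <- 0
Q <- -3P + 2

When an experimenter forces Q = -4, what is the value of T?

Under do(Q=-4), the mechanism Q <- -3P + 2 is discarded; Q is fixed at -4.
T = S^2 + Q  [with S=0, Q=-4]  = -4

-4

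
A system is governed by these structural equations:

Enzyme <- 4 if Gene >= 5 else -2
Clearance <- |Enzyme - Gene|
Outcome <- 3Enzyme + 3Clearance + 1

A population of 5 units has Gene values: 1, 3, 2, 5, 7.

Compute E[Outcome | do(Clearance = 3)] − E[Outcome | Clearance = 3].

Under do(Clearance=3), Clearance's equation is replaced by Clearance=3 for every unit. Per-unit Outcome: 4, 4, 4, 22, 22. Mean = 11.2.
Conditioning on Clearance=3 selects the 2 unit(s) with Gene ∈ {1, 7}. Their Outcome values: 4, 22. Mean = 13.
Difference = 11.2 − 13 = -1.8.

-1.8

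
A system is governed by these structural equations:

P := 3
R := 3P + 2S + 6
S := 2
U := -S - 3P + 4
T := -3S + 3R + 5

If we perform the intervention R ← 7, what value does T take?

20

do(R=7) replaces the equation R := 3P + 2S + 6 with the constant R = 7.
T = -3S + 3R + 5  [with S=2, R=7]  = 20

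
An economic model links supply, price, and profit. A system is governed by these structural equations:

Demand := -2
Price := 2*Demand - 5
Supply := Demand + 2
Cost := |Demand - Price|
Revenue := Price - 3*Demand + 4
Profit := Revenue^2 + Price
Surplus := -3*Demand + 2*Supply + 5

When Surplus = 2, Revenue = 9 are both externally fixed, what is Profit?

72

Setting Surplus = 2, Revenue = 9 by intervention discards those variables' equations.
Price = 2*Demand - 5  [with Demand=-2]  = -9
Profit = Revenue^2 + Price  [with Revenue=9, Price=-9]  = 72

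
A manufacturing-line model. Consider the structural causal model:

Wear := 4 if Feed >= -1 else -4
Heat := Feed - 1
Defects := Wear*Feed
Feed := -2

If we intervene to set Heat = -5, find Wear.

The intervention breaks the incoming arrows to Heat: Heat := Feed - 1 no longer applies, and Heat = -5.
Since Wear is not a descendant of the intervened variable, it is unaffected.
Wear = 4 if Feed >= -1 else -4  [with Feed=-2]  = -4

-4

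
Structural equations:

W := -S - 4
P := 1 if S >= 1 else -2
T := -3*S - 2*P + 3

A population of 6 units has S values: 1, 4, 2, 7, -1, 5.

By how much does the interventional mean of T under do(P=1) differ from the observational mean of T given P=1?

do(P=1) breaks P's dependence on S. With P=1 fixed, T across the units is -2, -11, -5, -20, 4, -14, mean -8.
Observing P=1 restricts to units where P's equation naturally yields 1: S ∈ {1, 4, 2, 7, 5}. In that subpopulation T = -2, -11, -5, -20, -14, mean -10.4.
Difference = -8 − (-10.4) = 2.4.

2.4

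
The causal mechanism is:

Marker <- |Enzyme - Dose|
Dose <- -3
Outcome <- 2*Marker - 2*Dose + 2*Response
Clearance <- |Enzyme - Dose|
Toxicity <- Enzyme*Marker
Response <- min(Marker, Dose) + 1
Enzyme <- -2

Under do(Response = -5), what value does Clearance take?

Under do(Response=-5), the mechanism Response <- min(Marker, Dose) + 1 is discarded; Response is fixed at -5.
Since Clearance is not a descendant of the intervened variable, it is unaffected.
Clearance = |Enzyme - Dose|  [with Enzyme=-2, Dose=-3]  = 1

1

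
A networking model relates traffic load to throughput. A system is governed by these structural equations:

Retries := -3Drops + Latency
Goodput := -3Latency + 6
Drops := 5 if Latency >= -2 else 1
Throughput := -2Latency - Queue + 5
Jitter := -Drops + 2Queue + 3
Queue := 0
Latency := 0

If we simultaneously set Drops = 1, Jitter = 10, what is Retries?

The joint intervention fixes Drops = 1, Jitter = 10, removing each variable's own equation.
Retries = -3Drops + Latency  [with Drops=1, Latency=0]  = -3

-3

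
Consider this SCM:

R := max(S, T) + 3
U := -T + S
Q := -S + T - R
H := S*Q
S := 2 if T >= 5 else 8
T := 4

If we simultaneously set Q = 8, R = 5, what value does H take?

64

The joint intervention fixes Q = 8, R = 5, removing each variable's own equation.
S = 2 if T >= 5 else 8  [with T=4]  = 8
H = S*Q  [with S=8, Q=8]  = 64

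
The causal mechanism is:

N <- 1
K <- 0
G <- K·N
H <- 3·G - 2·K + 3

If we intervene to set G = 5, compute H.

The intervention breaks the incoming arrows to G: G <- K·N no longer applies, and G = 5.
H = 3·G - 2·K + 3  [with G=5, K=0]  = 18

18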